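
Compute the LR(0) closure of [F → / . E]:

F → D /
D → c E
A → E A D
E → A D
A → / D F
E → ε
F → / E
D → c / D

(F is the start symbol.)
To compute CLOSURE, for each item [A → α.Bβ] where B is a non-terminal, add [B → .γ] for all productions B → γ; repeat for the newly added items until nothing changes.

Start with: [F → / . E]
  [F → / . E] has the dot before E: add [E → . A D], [E → .]
  [E → . A D] has the dot before A: add [A → . E A D], [A → . / D F]
No further items can be added.

CLOSURE = { [A → . / D F], [A → . E A D], [E → . A D], [E → .], [F → / . E] }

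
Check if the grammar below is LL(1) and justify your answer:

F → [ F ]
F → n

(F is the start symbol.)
For F:
  PREDICT(F → '[' F ']') = { '[' }
  PREDICT(F → n) = { 'n' }

All predict sets are disjoint. The grammar IS LL(1).

Answer: Yes, the grammar is LL(1).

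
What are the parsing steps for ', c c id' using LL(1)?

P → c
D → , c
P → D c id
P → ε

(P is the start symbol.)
LL(1) parsing maintains a stack (initially the start symbol over $) and the input. At each step: if the stack top is a terminal, match it against the current input token; if it is a non-terminal N, replace it with the RHS of M[N, lookahead] (the unique production whose predict set contains the lookahead).

Stack is shown with the top on the left.

Stack       Input       Action
------------------------------
P $         , c c id $  output P → D c id
D c id $    , c c id $  output D → , c
, c c id $  , c c id $  match ','
c c id $    c c id $    match 'c'
c id $      c id $      match 'c'
id $        id $        match 'id'
$           $           accept

The string is accepted.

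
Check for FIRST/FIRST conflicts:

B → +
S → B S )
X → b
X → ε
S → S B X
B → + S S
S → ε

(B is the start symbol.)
Yes. B → '+' / B → '+' S S on { '+' }; S → B S ')' / S → S B X on { '+' }

A FIRST/FIRST conflict occurs when two productions N → α and N → β for the same non-terminal have FIRST(α) ∩ FIRST(β) ≠ ∅ (with ε ∈ FIRST of a nullable right-hand side, so two nullable alternatives also conflict).

FIRST sets of the non-terminals at (or reachable through a nullable prefix from) the front of some alternative:
  FIRST(B) = { '+' }
  FIRST(S) = { '+', ε }

Productions for B:
  B → +: FIRST = { '+' }
  B → + S S: FIRST = { '+' }
Productions for S:
  S → B S ): FIRST = { '+' }
  S → S B X: FIRST = { '+' }
  S → ε: FIRST = { ε }
Productions for X:
  X → b: FIRST = { 'b' }
  X → ε: FIRST = { ε }

Conflict for B: B → + and B → + S S
  Overlap: { '+' }
Conflict for S: S → B S ) and S → S B X
  Overlap: { '+' }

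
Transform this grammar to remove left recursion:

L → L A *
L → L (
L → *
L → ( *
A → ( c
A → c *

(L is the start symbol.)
L is directly left-recursive. The standard transformation for
  A → A α₁ | ... | A α_m | β₁ | ... | β_n
is
  A  → β₁ A' | ... | β_n A'
  A' → α₁ A' | ... | α_m A' | ε

L → * becomes L → * L'
L → ( * becomes L → ( * L'
L → L A * becomes L' → A * L'
L → L ( becomes L' → ( L'
Add L' → ε

Productions for other non-terminals are unchanged:
  A → ( c
  A → c *

Resulting grammar:
L → * L'
L → ( * L'
L' → A * L'
L' → ( L'
L' → ε
A → ( c
A → c *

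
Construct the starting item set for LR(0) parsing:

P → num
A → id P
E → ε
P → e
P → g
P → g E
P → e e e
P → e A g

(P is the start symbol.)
{ [P → . e A g], [P → . e e e], [P → . e], [P → . g E], [P → . g], [P → . num], [P' → . P] }

First, augment the grammar with P' → P
I₀ = CLOSURE({ [P' → . P] }):
  [P' → . P] has the dot before P: add [P → . num], [P → . e], [P → . g], [P → . g E], [P → . e e e], [P → . e A g]
No further items can be added.

I₀ = { [P → . e A g], [P → . e e e], [P → . e], [P → . g E], [P → . g], [P → . num], [P' → . P] }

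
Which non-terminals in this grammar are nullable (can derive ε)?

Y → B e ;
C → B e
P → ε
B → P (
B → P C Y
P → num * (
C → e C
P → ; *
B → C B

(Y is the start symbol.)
A non-terminal is nullable if it can derive ε (the empty string): either it has an ε-production, or it has a production whose right-hand side consists entirely of nullable non-terminals.

ε-productions: P → ε
So P is immediately nullable.
No further non-terminal can be added: every production for the remaining non-terminals contains a terminal or a non-nullable non-terminal.
Nullable = { 'P' }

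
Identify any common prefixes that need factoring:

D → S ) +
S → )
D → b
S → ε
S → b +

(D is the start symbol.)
Left-factoring is needed when two productions for the same non-terminal
share a common prefix on the right-hand side.

Productions for D:
  D → S ) +
  D → b
Productions for S:
  S → )
  S → ε
  S → b +

No common prefixes found.

Answer: No, left-factoring is not needed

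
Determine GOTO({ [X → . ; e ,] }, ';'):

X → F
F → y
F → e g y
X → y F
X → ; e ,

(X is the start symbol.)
{ [X → ; . e ,] }

GOTO(I, ';') = CLOSURE({ [A → αX.β] : [A → α.Xβ] ∈ I, X = ';' })

Items with dot before ';', with the dot advanced:
  [X → . ; e ,] → [X → ; . e ,]
Closure adds nothing (no advanced item has the dot before a non-terminal).

GOTO = { [X → ; . e ,] }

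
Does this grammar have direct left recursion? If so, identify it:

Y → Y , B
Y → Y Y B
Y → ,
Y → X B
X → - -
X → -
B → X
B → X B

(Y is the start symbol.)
Y → Y , B: LEFT RECURSIVE (starts with Y)
Y → Y Y B: LEFT RECURSIVE (starts with Y)
Y → ,: starts with ','
Y → X B: starts with X
X → - -: starts with '-'
X → -: starts with '-'
B → X: starts with X
B → X B: starts with X

The grammar has direct left recursion on: Y.

Answer: Yes, Y is left-recursive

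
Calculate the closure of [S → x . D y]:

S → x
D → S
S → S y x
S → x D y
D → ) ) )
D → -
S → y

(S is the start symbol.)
Start with: [S → x . D y]
  [S → x . D y] has the dot before D: add [D → . S], [D → . ) ) )], [D → . -]
  [D → . S] has the dot before S: add [S → . x], [S → . S y x], [S → . x D y], [S → . y]
No further items can be added.

CLOSURE = { [D → . ) ) )], [D → . -], [D → . S], [S → . S y x], [S → . x D y], [S → . x], [S → . y], [S → x . D y] }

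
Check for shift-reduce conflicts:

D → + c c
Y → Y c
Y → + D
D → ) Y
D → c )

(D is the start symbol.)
Yes — I9: [D → ) Y .] vs [Y → Y . c]

Augment with D' → D and build the canonical LR(0) collection (I0 = CLOSURE({[D' → . D]}), then GOTO on every symbol after a dot until no new states appear). It has 12 states:
  I0: { [D → . ) Y], [D → . + c c], [D → . c )], [D' → . D] }  — shift
  I1: { [D → ) . Y], [Y → . + D], [Y → . Y c] }  — shift
  I2: { [D → + . c c] }  — shift
  I3: { [D' → D .] }  — accept
  I4: { [D → c . )] }  — shift
  I5: { [D → c ) .] }  — reduce
  I6: { [D → + c . c] }  — shift
  I7: { [D → + c c .] }  — reduce
  I8: { [D → . ) Y], [D → . + c c], [D → . c )], [Y → + . D] }  — shift
  I9: { [D → ) Y .], [Y → Y . c] }  — shift, reduce
  I10: { [Y → Y c .] }  — reduce
  I11: { [Y → + D .] }  — reduce

I9 contains reduce item [D → ) Y .] and shift item [Y → Y . c] — shift-reduce conflict.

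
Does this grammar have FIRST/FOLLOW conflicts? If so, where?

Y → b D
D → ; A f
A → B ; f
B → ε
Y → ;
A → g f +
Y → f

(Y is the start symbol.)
A FIRST/FOLLOW conflict occurs when a non-terminal N has a nullable alternative N → β (β ⇒* ε) and another alternative N → α with FIRST(α) ∩ FOLLOW(N) ≠ ∅: on such a lookahead the parser cannot decide between expanding α and letting N vanish via β.

Nullable non-terminals: B.
B has a nullable alternative but only one production, so nothing to check.

A, D, Y have no nullable alternative, so no FIRST/FOLLOW check is needed there.

No FIRST/FOLLOW conflicts found.

Answer: No FIRST/FOLLOW conflicts.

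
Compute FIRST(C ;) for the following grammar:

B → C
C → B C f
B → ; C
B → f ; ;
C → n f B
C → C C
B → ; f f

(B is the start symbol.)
FIRST sets of the non-terminals involved (from the grammar, by fixed-point iteration):
  FIRST(C) = { ';', 'f', 'n' }

To compute FIRST(C ;), process the symbols left to right:
Symbol C is a non-terminal. Add FIRST(C) \ {ε} = { ';', 'f', 'n' }
C is not nullable (ε ∉ FIRST(C)), so stop here.
FIRST(C ;) = { ';', 'f', 'n' }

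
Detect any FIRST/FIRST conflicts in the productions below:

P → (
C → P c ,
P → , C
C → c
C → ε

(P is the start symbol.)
A FIRST/FIRST conflict occurs when two productions N → α and N → β for the same non-terminal have FIRST(α) ∩ FIRST(β) ≠ ∅ (with ε ∈ FIRST of a nullable right-hand side, so two nullable alternatives also conflict).

FIRST sets of the non-terminals at (or reachable through a nullable prefix from) the front of some alternative:
  FIRST(P) = { '(', ',' }

Productions for P:
  P → (: FIRST = { '(' }
  P → , C: FIRST = { ',' }
Productions for C:
  C → P c ,: FIRST = { '(', ',' }
  C → c: FIRST = { 'c' }
  C → ε: FIRST = { ε }

All alternatives of each non-terminal have pairwise disjoint FIRST sets.

Answer: No FIRST/FIRST conflicts.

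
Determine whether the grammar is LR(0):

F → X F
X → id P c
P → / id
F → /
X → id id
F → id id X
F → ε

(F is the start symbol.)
No. Shift-reduce conflict between [F → .] and [F → . /]

Augment with F' → F and build the canonical LR(0) collection (I0 = CLOSURE({[F' → . F]}), then GOTO on every symbol after a dot until no new states appear). It has 14 states:
  I0: { [F → . /], [F → . X F], [F → . id id X], [F → .], [F' → . F], [X → . id P c], [X → . id id] }  — shift, reduce
  I1: { [F → / .] }  — reduce
  I2: { [F' → F .] }  — accept
  I3: { [F → . /], [F → . X F], [F → . id id X], [F → .], [F → X . F], [X → . id P c], [X → . id id] }  — shift, reduce
  I4: { [F → id . id X], [P → . / id], [X → id . P c], [X → id . id] }  — shift
  I5: { [P → / . id] }  — shift
  I6: { [X → id P . c] }  — shift
  I7: { [F → id id . X], [X → . id P c], [X → . id id], [X → id id .] }  — shift, reduce
  I8: { [F → id id X .] }  — reduce
  I9: { [P → . / id], [X → id . P c], [X → id . id] }  — shift
  I10: { [X → id id .] }  — reduce
  I11: { [X → id P c .] }  — reduce
  I12: { [P → / id .] }  — reduce
  I13: { [F → X F .] }  — reduce

Conflict in state I0:
  Shift-reduce conflict between [F → .] and [F → . /]
So the grammar is NOT LR(0).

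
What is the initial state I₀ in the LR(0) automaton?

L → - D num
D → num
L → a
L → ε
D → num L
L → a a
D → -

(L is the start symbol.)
{ [L → . - D num], [L → . a a], [L → . a], [L → .], [L' → . L] }

First, augment the grammar with L' → L
I₀ = CLOSURE({ [L' → . L] }):
  [L' → . L] has the dot before L: add [L → . - D num], [L → . a], [L → .], [L → . a a]
No further items can be added.

I₀ = { [L → . - D num], [L → . a a], [L → . a], [L → .], [L' → . L] }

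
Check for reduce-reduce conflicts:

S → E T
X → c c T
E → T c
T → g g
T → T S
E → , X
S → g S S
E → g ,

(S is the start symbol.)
Augment with S' → S and build the canonical LR(0) collection (I0 = CLOSURE({[S' → . S]}), then GOTO on every symbol after a dot until no new states appear). It has 19 states:
  I0: { [E → . , X], [E → . T c], [E → . g ,], [S → . E T], [S → . g S S], [S' → . S], [T → . T S], [T → . g g] }  — shift
  I1: { [E → , . X], [X → . c c T] }  — shift
  I2: { [S → E . T], [T → . T S], [T → . g g] }  — shift
  I3: { [S' → S .] }  — accept
  I4: { [E → . , X], [E → . T c], [E → . g ,], [E → T . c], [S → . E T], [S → . g S S], [T → . T S], [T → . g g], [T → T . S] }  — shift
  I5: { [E → . , X], [E → . T c], [E → . g ,], [E → g . ,], [S → . E T], [S → . g S S], [S → g . S S], [T → . T S], [T → . g g], [T → g . g] }  — shift
  I6: { [E → , . X], [E → g , .], [X → . c c T] }  — shift, reduce
  I7: { [E → . , X], [E → . T c], [E → . g ,], [S → . E T], [S → . g S S], [S → g S . S], [T → . T S], [T → . g g] }  — shift
  I8: { [E → . , X], [E → . T c], [E → . g ,], [E → g . ,], [S → . E T], [S → . g S S], [S → g . S S], [T → . T S], [T → . g g], [T → g . g], [T → g g .] }  — shift, reduce
  I9: { [S → g S S .] }  — reduce
  I10: { [E → , X .] }  — reduce
  I11: { [X → c . c T] }  — shift
  I12: { [T → . T S], [T → . g g], [X → c c . T] }  — shift
  I13: { [E → . , X], [E → . T c], [E → . g ,], [S → . E T], [S → . g S S], [T → . T S], [T → . g g], [T → T . S], [X → c c T .] }  — shift, reduce
  I14: { [T → g . g] }  — shift
  I15: { [T → g g .] }  — reduce
  I16: { [T → T S .] }  — reduce
  I17: { [E → T c .] }  — reduce
  I18: { [E → . , X], [E → . T c], [E → . g ,], [S → . E T], [S → . g S S], [S → E T .], [T → . T S], [T → . g g], [T → T . S] }  — shift, reduce

No state contains more than one complete item.

Answer: No reduce-reduce conflicts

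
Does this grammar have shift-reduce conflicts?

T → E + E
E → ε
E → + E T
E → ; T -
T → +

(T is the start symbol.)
Yes — I0: [E → .] vs [E → . + E T]; I1: [E → .] vs [E → . + E T]; I2: [E → .] vs [E → . + E T]; I5: [E → .] vs [E → . + E T]; I6: [E → .] vs [E → . + E T]; I8: [E → .] vs [E → . + E T]

Augment with T' → T and build the canonical LR(0) collection (I0 = CLOSURE({[T' → . T]}), then GOTO on every symbol after a dot until no new states appear). It has 12 states:
  I0: { [E → . + E T], [E → . ; T -], [E → .], [T → . +], [T → . E + E], [T' → . T] }  — shift, reduce
  I1: { [E → + . E T], [E → . + E T], [E → . ; T -], [E → .], [T → + .] }  — shift, 2 reduces
  I2: { [E → . + E T], [E → . ; T -], [E → .], [E → ; . T -], [T → . +], [T → . E + E] }  — shift, reduce
  I3: { [T → E . + E] }  — shift
  I4: { [T' → T .] }  — accept
  I5: { [E → . + E T], [E → . ; T -], [E → .], [T → E + . E] }  — shift, reduce
  I6: { [E → + . E T], [E → . + E T], [E → . ; T -], [E → .] }  — shift, reduce
  I7: { [T → E + E .] }  — reduce
  I8: { [E → + E . T], [E → . + E T], [E → . ; T -], [E → .], [T → . +], [T → . E + E] }  — shift, reduce
  I9: { [E → + E T .] }  — reduce
  I10: { [E → ; T . -] }  — shift
  I11: { [E → ; T - .] }  — reduce

I0 contains reduce item [E → .] and shift items [E → . + E T], [E → . ; T -], [T → . +] — shift-reduce conflict.
I1 contains reduce items [E → .], [T → + .] and shift items [E → . + E T], [E → . ; T -] — shift-reduce conflict.
I2 contains reduce item [E → .] and shift items [E → . + E T], [E → . ; T -], [T → . +] — shift-reduce conflict.
I5 contains reduce item [E → .] and shift items [E → . + E T], [E → . ; T -] — shift-reduce conflict.
I6 contains reduce item [E → .] and shift items [E → . + E T], [E → . ; T -] — shift-reduce conflict.
I8 contains reduce item [E → .] and shift items [E → . + E T], [E → . ; T -], [T → . +] — shift-reduce conflict.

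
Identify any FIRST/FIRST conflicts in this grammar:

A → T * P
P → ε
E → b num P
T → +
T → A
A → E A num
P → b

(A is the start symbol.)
A FIRST/FIRST conflict occurs when two productions N → α and N → β for the same non-terminal have FIRST(α) ∩ FIRST(β) ≠ ∅ (with ε ∈ FIRST of a nullable right-hand side, so two nullable alternatives also conflict).

FIRST sets of the non-terminals at (or reachable through a nullable prefix from) the front of some alternative:
  FIRST(T) = { '+', 'b' }
  FIRST(E) = { 'b' }
  FIRST(A) = { '+', 'b' }

Productions for A:
  A → T * P: FIRST = { '+', 'b' }
  A → E A num: FIRST = { 'b' }
Productions for P:
  P → ε: FIRST = { ε }
  P → b: FIRST = { 'b' }
Productions for T:
  T → +: FIRST = { '+' }
  T → A: FIRST = { '+', 'b' }
E has only one production, so no FIRST/FIRST conflict is possible there.

Conflict for A: A → T * P and A → E A num
  Overlap: { 'b' }
Conflict for T: T → + and T → A
  Overlap: { '+' }

Answer: Yes. A → T '*' P / A → E A num on { 'b' }; T → '+' / T → A on { '+' }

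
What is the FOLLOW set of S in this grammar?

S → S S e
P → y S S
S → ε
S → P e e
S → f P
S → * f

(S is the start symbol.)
{ $, '*', 'e', 'f', 'y' }

To compute FOLLOW(S), find every occurrence of S on a right-hand side N → α S β: add FIRST(β) \ {ε}, and if β is empty or nullable also add FOLLOW(N). Iterate to a fixed point.

S is the start symbol, so $ ∈ FOLLOW(S).
In S → S S e: S is followed by S e, add FIRST(S e) \ {ε} = { '*', 'e', 'f', 'y' }
In S → S S e: S is followed by e, add FIRST(e) \ {ε} = { 'e' }
In P → y S S: S is followed by S, add FIRST(S) \ {ε} = { '*', 'e', 'f', 'y' }
  S is nullable, so also add FOLLOW(P)
In P → y S S: S is at the end, add FOLLOW(P)

The FOLLOW sets referred to above (computed the same way, to a fixed point):
  FOLLOW(P) = { $, '*', 'e', 'f', 'y' }

Taking the union: FOLLOW(S) = { $, '*', 'e', 'f', 'y' }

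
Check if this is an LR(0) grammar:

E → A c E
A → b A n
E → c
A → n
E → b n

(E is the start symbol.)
A grammar is LR(0) if no state in the canonical LR(0) collection has:
  - both a shift item (dot before a terminal) and a complete item (shift-reduce conflict), or
  - two or more complete items (reduce-reduce conflict; the accept item [E' → E .] counts as a complete item here).

Augment with E' → E and build the canonical LR(0) collection (I0 = CLOSURE({[E' → . E]}), then GOTO on every symbol after a dot until no new states appear). It has 12 states:
  I0: { [A → . b A n], [A → . n], [E → . A c E], [E → . b n], [E → . c], [E' → . E] }  — shift
  I1: { [E → A . c E] }  — shift
  I2: { [E' → E .] }  — accept
  I3: { [A → . b A n], [A → . n], [A → b . A n], [E → b . n] }  — shift
  I4: { [E → c .] }  — reduce
  I5: { [A → n .] }  — reduce
  I6: { [A → b A . n] }  — shift
  I7: { [A → . b A n], [A → . n], [A → b . A n] }  — shift
  I8: { [A → n .], [E → b n .] }  — 2 reduces
  I9: { [A → b A n .] }  — reduce
  I10: { [A → . b A n], [A → . n], [E → . A c E], [E → . b n], [E → . c], [E → A c . E] }  — shift
  I11: { [E → A c E .] }  — reduce

Conflict in state I8:
  Reduce-reduce conflict: [A → n .] and [E → b n .]
So the grammar is NOT LR(0).

Answer: No. Reduce-reduce conflict: [A → n .] and [E → b n .]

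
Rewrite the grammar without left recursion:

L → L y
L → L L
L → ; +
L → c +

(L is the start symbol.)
L is directly left-recursive. The standard transformation for
  A → A α₁ | ... | A α_m | β₁ | ... | β_n
is
  A  → β₁ A' | ... | β_n A'
  A' → α₁ A' | ... | α_m A' | ε

L → ; + becomes L → ; + L'
L → c + becomes L → c + L'
L → L y becomes L' → y L'
L → L L becomes L' → L L'
Add L' → ε

Resulting grammar:
L → ; + L'
L → c + L'
L' → y L'
L' → L L'
L' → ε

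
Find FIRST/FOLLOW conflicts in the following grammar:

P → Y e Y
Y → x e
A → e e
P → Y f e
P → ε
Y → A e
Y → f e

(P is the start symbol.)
No FIRST/FOLLOW conflicts.

A FIRST/FOLLOW conflict occurs when a non-terminal N has a nullable alternative N → β (β ⇒* ε) and another alternative N → α with FIRST(α) ∩ FOLLOW(N) ≠ ∅: on such a lookahead the parser cannot decide between expanding α and letting N vanish via β.

Nullable non-terminals: P.
FIRST sets used below: FIRST(Y) = { 'e', 'f', 'x' }

P: nullable alternative(s) P → ε; FOLLOW(P) = { $ }
  P → Y e Y: FIRST \ {ε} = { 'e', 'f', 'x' } — disjoint from FOLLOW(P)
  P → Y f e: FIRST \ {ε} = { 'e', 'f', 'x' } — disjoint from FOLLOW(P)
  P → ε: FIRST \ {ε} = { } — this is the only nullable alternative, skip

A, Y have no nullable alternative, so no FIRST/FOLLOW check is needed there.

No FIRST/FOLLOW conflicts found.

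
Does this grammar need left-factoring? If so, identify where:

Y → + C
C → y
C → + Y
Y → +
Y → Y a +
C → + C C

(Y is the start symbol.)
Yes, Y has productions with common prefix '+'; C has productions with common prefix '+'

Left-factoring is needed when two productions for the same non-terminal
share a common prefix on the right-hand side.

Productions for Y:
  Y → + C
  Y → +
  Y → Y a +
Productions for C:
  C → y
  C → + Y
  C → + C C

Found common prefix '+' in productions for Y
Found common prefix '+' in productions for C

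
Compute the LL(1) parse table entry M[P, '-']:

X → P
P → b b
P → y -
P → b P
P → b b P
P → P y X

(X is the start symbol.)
To find M[P, '-'], we find productions for P where '-' is in the predict set (PREDICT(N → α) = (FIRST(α) \ {ε}) ∪ (FOLLOW(N) if α ⇒* ε)).

Relevant sets:
  FIRST(P) = { 'b', 'y' }

P → b b: PREDICT = { 'b' }
P → y -: PREDICT = { 'y' }
P → b P: PREDICT = { 'b' }
P → b b P: PREDICT = { 'b' }
P → P y X: PREDICT = { 'b', 'y' }

M[P, '-'] is empty (no production applies)

Answer: Empty (error entry)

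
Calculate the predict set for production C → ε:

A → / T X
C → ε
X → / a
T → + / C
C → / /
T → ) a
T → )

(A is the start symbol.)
PREDICT(C → ε) = (FIRST(RHS) \ {ε}) ∪ (FOLLOW(C) if ε ∈ FIRST(RHS), i.e. RHS ⇒* ε)
The right-hand side is ε (FIRST(ε) = { ε }), so the predict set is FOLLOW(C) = { '/' }
PREDICT(C → ε) = { '/' }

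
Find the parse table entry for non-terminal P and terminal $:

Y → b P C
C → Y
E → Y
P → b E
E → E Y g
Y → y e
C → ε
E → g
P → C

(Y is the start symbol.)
P → C

To find M[P, $], we find productions for P where $ is in the predict set (PREDICT(N → α) = (FIRST(α) \ {ε}) ∪ (FOLLOW(N) if α ⇒* ε)).

Relevant sets:
  FIRST(C) = { 'b', 'y', ε }
  FOLLOW(P) = { $, 'b', 'g', 'y' }

P → b E: PREDICT = { 'b' }
P → C: PREDICT = { $, 'b', 'g', 'y' }
  $ is in predict set, so this production goes in M[P, $]

M[P, $] = P → C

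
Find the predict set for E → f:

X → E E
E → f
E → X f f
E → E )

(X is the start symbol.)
{ 'f' }

PREDICT(E → f) = (FIRST(RHS) \ {ε}) ∪ (FOLLOW(E) if ε ∈ FIRST(RHS), i.e. RHS ⇒* ε)
FIRST(f) = { 'f' }
ε ∉ FIRST(f), so FOLLOW(E) is not added.
PREDICT(E → f) = { 'f' }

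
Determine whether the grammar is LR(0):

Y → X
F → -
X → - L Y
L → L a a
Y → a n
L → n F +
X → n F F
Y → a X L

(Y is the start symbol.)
No. Shift-reduce conflict between [Y → a n .] and [F → . -]

A grammar is LR(0) if no state in the canonical LR(0) collection has:
  - both a shift item (dot before a terminal) and a complete item (shift-reduce conflict), or
  - two or more complete items (reduce-reduce conflict; the accept item [Y' → Y .] counts as a complete item here).

Augment with Y' → Y and build the canonical LR(0) collection (I0 = CLOSURE({[Y' → . Y]}), then GOTO on every symbol after a dot until no new states appear). It has 20 states:
  I0: { [X → . - L Y], [X → . n F F], [Y → . X], [Y → . a X L], [Y → . a n], [Y' → . Y] }  — shift
  I1: { [L → . L a a], [L → . n F +], [X → - . L Y] }  — shift
  I2: { [Y → X .] }  — reduce
  I3: { [Y' → Y .] }  — accept
  I4: { [X → . - L Y], [X → . n F F], [Y → a . X L], [Y → a . n] }  — shift
  I5: { [F → . -], [X → n . F F] }  — shift
  I6: { [F → - .] }  — reduce
  I7: { [F → . -], [X → n F . F] }  — shift
  I8: { [X → n F F .] }  — reduce
  I9: { [L → . L a a], [L → . n F +], [Y → a X . L] }  — shift
  I10: { [F → . -], [X → n . F F], [Y → a n .] }  — shift, reduce
  I11: { [L → L . a a], [Y → a X L .] }  — shift, reduce
  I12: { [F → . -], [L → n . F +] }  — shift
  I13: { [L → n F . +] }  — shift
  I14: { [L → n F + .] }  — reduce
  I15: { [L → L a . a] }  — shift
  I16: { [L → L a a .] }  — reduce
  I17: { [L → L . a a], [X → - L . Y], [X → . - L Y], [X → . n F F], [Y → . X], [Y → . a X L], [Y → . a n] }  — shift
  I18: { [X → - L Y .] }  — reduce
  I19: { [L → L a . a], [X → . - L Y], [X → . n F F], [Y → a . X L], [Y → a . n] }  — shift

Conflict in state I10:
  Shift-reduce conflict between [Y → a n .] and [F → . -]
So the grammar is NOT LR(0).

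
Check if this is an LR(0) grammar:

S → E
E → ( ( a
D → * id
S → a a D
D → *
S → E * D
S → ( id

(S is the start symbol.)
A grammar is LR(0) if no state in the canonical LR(0) collection has:
  - both a shift item (dot before a terminal) and a complete item (shift-reduce conflict), or
  - two or more complete items (reduce-reduce conflict; the accept item [S' → S .] counts as a complete item here).

Augment with S' → S and build the canonical LR(0) collection (I0 = CLOSURE({[S' → . S]}), then GOTO on every symbol after a dot until no new states appear). It has 14 states:
  I0: { [E → . ( ( a], [S → . ( id], [S → . E * D], [S → . E], [S → . a a D], [S' → . S] }  — shift
  I1: { [E → ( . ( a], [S → ( . id] }  — shift
  I2: { [S → E . * D], [S → E .] }  — shift, reduce
  I3: { [S' → S .] }  — accept
  I4: { [S → a . a D] }  — shift
  I5: { [D → . * id], [D → . *], [S → a a . D] }  — shift
  I6: { [D → * . id], [D → * .] }  — shift, reduce
  I7: { [S → a a D .] }  — reduce
  I8: { [D → * id .] }  — reduce
  I9: { [D → . * id], [D → . *], [S → E * . D] }  — shift
  I10: { [S → E * D .] }  — reduce
  I11: { [E → ( ( . a] }  — shift
  I12: { [S → ( id .] }  — reduce
  I13: { [E → ( ( a .] }  — reduce

Conflict in state I2:
  Shift-reduce conflict between [S → E .] and [S → E . * D]
So the grammar is NOT LR(0).

Answer: No. Shift-reduce conflict between [S → E .] and [S → E . * D]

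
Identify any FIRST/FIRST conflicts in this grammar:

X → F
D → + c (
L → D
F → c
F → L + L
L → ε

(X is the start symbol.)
A FIRST/FIRST conflict occurs when two productions N → α and N → β for the same non-terminal have FIRST(α) ∩ FIRST(β) ≠ ∅ (with ε ∈ FIRST of a nullable right-hand side, so two nullable alternatives also conflict).

FIRST sets of the non-terminals at (or reachable through a nullable prefix from) the front of some alternative:
  FIRST(D) = { '+' }
  FIRST(L) = { '+', ε }

Productions for L:
  L → D: FIRST = { '+' }
  L → ε: FIRST = { ε }
Productions for F:
  F → c: FIRST = { 'c' }
  F → L + L: FIRST = { '+' }
X, D have only one production, so no FIRST/FIRST conflict is possible there.

All alternatives of each non-terminal have pairwise disjoint FIRST sets.

Answer: No FIRST/FIRST conflicts.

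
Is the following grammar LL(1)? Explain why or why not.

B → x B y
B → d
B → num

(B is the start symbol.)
Yes, the grammar is LL(1).

A grammar is LL(1) if for each non-terminal N with multiple productions, the predict sets of those productions are pairwise disjoint, where PREDICT(N → α) = (FIRST(α) \ {ε}) ∪ (FOLLOW(N) if α ⇒* ε).

For B:
  PREDICT(B → x B y) = { 'x' }
  PREDICT(B → d) = { 'd' }
  PREDICT(B → num) = { 'num' }

All predict sets are disjoint. The grammar IS LL(1).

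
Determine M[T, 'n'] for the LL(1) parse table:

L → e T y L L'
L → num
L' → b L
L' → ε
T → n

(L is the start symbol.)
T → n

To find M[T, 'n'], we find productions for T where 'n' is in the predict set (PREDICT(N → α) = (FIRST(α) \ {ε}) ∪ (FOLLOW(N) if α ⇒* ε)).

T → n: PREDICT = { 'n' }
  'n' is in predict set, so this production goes in M[T, 'n']

M[T, 'n'] = T → n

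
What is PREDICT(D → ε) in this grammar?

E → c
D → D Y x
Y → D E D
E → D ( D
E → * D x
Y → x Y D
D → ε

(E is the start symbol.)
PREDICT(D → ε) = (FIRST(RHS) \ {ε}) ∪ (FOLLOW(D) if ε ∈ FIRST(RHS), i.e. RHS ⇒* ε)
The right-hand side is ε (FIRST(ε) = { ε }), so the predict set is FOLLOW(D) = { $, '(', '*', 'c', 'x' }
PREDICT(D → ε) = { $, '(', '*', 'c', 'x' }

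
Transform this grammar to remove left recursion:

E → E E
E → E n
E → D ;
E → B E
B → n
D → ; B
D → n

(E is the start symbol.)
E is directly left-recursive. The standard transformation for
  A → A α₁ | ... | A α_m | β₁ | ... | β_n
is
  A  → β₁ A' | ... | β_n A'
  A' → α₁ A' | ... | α_m A' | ε

E → D ; becomes E → D ; E'
E → B E becomes E → B E E'
E → E E becomes E' → E E'
E → E n becomes E' → n E'
Add E' → ε

Productions for other non-terminals are unchanged:
  B → n
  D → ; B
  D → n

Resulting grammar:
E → D ; E'
E → B E E'
E' → E E'
E' → n E'
E' → ε
B → n
D → ; B
D → n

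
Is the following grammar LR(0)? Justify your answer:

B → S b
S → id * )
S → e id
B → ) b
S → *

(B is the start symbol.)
Yes, the grammar is LR(0)

Augment with B' → B and build the canonical LR(0) collection (I0 = CLOSURE({[B' → . B]}), then GOTO on every symbol after a dot until no new states appear). It has 12 states:
  I0: { [B → . ) b], [B → . S b], [B' → . B], [S → . *], [S → . e id], [S → . id * )] }  — shift
  I1: { [B → ) . b] }  — shift
  I2: { [S → * .] }  — reduce
  I3: { [B' → B .] }  — accept
  I4: { [B → S . b] }  — shift
  I5: { [S → e . id] }  — shift
  I6: { [S → id . * )] }  — shift
  I7: { [S → id * . )] }  — shift
  I8: { [S → id * ) .] }  — reduce
  I9: { [S → e id .] }  — reduce
  I10: { [B → S b .] }  — reduce
  I11: { [B → ) b .] }  — reduce

Every state is either a pure shift/goto state or contains exactly one complete item and nothing to shift — no conflicts. The grammar is LR(0).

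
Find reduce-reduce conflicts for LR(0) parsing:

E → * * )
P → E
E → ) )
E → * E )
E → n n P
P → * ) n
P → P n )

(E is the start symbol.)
No reduce-reduce conflicts

Augment with E' → E and build the canonical LR(0) collection (I0 = CLOSURE({[E' → . E]}), then GOTO on every symbol after a dot until no new states appear). It has 18 states:
  I0: { [E → . ) )], [E → . * * )], [E → . * E )], [E → . n n P], [E' → . E] }  — shift
  I1: { [E → ) . )] }  — shift
  I2: { [E → * . * )], [E → * . E )], [E → . ) )], [E → . * * )], [E → . * E )], [E → . n n P] }  — shift
  I3: { [E' → E .] }  — accept
  I4: { [E → n . n P] }  — shift
  I5: { [E → . ) )], [E → . * * )], [E → . * E )], [E → . n n P], [E → n n . P], [P → . * ) n], [P → . E], [P → . P n )] }  — shift
  I6: { [E → * . * )], [E → * . E )], [E → . ) )], [E → . * * )], [E → . * E )], [E → . n n P], [P → * . ) n] }  — shift
  I7: { [P → E .] }  — reduce
  I8: { [E → n n P .], [P → P . n )] }  — shift, reduce
  I9: { [P → P n . )] }  — shift
  I10: { [P → P n ) .] }  — reduce
  I11: { [E → ) . )], [P → * ) . n] }  — shift
  I12: { [E → * * . )], [E → * . * )], [E → * . E )], [E → . ) )], [E → . * * )], [E → . * E )], [E → . n n P] }  — shift
  I13: { [E → * E . )] }  — shift
  I14: { [E → * E ) .] }  — reduce
  I15: { [E → ) . )], [E → * * ) .] }  — shift, reduce
  I16: { [E → ) ) .] }  — reduce
  I17: { [P → * ) n .] }  — reduce

No state contains more than one complete item.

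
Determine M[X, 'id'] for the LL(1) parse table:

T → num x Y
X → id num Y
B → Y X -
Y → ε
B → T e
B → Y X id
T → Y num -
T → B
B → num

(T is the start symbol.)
X → id num Y

To find M[X, 'id'], we find productions for X where 'id' is in the predict set (PREDICT(N → α) = (FIRST(α) \ {ε}) ∪ (FOLLOW(N) if α ⇒* ε)).

X → id num Y: PREDICT = { 'id' }
  'id' is in predict set, so this production goes in M[X, 'id']

M[X, 'id'] = X → id num Y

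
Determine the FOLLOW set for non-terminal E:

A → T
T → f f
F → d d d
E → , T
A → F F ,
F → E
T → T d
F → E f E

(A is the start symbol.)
{ ',', 'd', 'f' }

To compute FOLLOW(E), find every occurrence of E on a right-hand side N → α E β: add FIRST(β) \ {ε}, and if β is empty or nullable also add FOLLOW(N). Iterate to a fixed point.

In F → E: E is at the end, add FOLLOW(F)
In F → E f E: E is followed by f E, add FIRST(f E) \ {ε} = { 'f' }
In F → E f E: E is at the end, add FOLLOW(F)

The FOLLOW sets referred to above (computed the same way, to a fixed point):
  FOLLOW(F) = { ',', 'd' }

Taking the union: FOLLOW(E) = { ',', 'd', 'f' }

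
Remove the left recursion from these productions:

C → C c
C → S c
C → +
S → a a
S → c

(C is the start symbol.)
C is directly left-recursive. The standard transformation for
  A → A α₁ | ... | A α_m | β₁ | ... | β_n
is
  A  → β₁ A' | ... | β_n A'
  A' → α₁ A' | ... | α_m A' | ε

C → S c becomes C → S c C'
C → + becomes C → + C'
C → C c becomes C' → c C'
Add C' → ε

Productions for other non-terminals are unchanged:
  S → a a
  S → c

Resulting grammar:
C → S c C'
C → + C'
C' → c C'
C' → ε
S → a a
S → c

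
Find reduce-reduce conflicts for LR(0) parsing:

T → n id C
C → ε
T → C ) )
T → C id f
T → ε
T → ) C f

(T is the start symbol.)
A reduce-reduce conflict occurs when an LR(0) state has two complete items [A → α .] and [B → β .] — both call for a reduction, and with no lookahead the parser cannot choose between them.

Augment with T' → T and build the canonical LR(0) collection (I0 = CLOSURE({[T' → . T]}), then GOTO on every symbol after a dot until no new states appear). It has 13 states:
  I0: { [C → .], [T → . ) C f], [T → . C ) )], [T → . C id f], [T → . n id C], [T → .], [T' → . T] }  — shift, 2 reduces
  I1: { [C → .], [T → ) . C f] }  — reduce
  I2: { [T → C . ) )], [T → C . id f] }  — shift
  I3: { [T' → T .] }  — accept
  I4: { [T → n . id C] }  — shift
  I5: { [C → .], [T → n id . C] }  — reduce
  I6: { [T → n id C .] }  — reduce
  I7: { [T → C ) . )] }  — shift
  I8: { [T → C id . f] }  — shift
  I9: { [T → C id f .] }  — reduce
  I10: { [T → C ) ) .] }  — reduce
  I11: { [T → ) C . f] }  — shift
  I12: { [T → ) C f .] }  — reduce

I0 contains complete items [C → .], [T → .] — reduce-reduce conflict.

Answer: Yes — I0: [C → .] vs [T → .]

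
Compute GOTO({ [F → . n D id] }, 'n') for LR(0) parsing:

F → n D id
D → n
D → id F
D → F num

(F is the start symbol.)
GOTO(I, 'n') = CLOSURE({ [A → αX.β] : [A → α.Xβ] ∈ I, X = 'n' })

Items with dot before 'n', with the dot advanced:
  [F → . n D id] → [F → n . D id]
Closure of the advanced items:
  [F → n . D id] has the dot before D: add [D → . n], [D → . id F], [D → . F num]
  [D → . F num] has the dot before F: add [F → . n D id]

GOTO = { [D → . F num], [D → . id F], [D → . n], [F → . n D id], [F → n . D id] }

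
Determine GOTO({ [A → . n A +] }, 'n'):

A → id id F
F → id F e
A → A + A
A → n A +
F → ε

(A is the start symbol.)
GOTO(I, 'n') = CLOSURE({ [A → αX.β] : [A → α.Xβ] ∈ I, X = 'n' })

Items with dot before 'n', with the dot advanced:
  [A → . n A +] → [A → n . A +]
Closure of the advanced items:
  [A → n . A +] has the dot before A: add [A → . id id F], [A → . A + A], [A → . n A +]

GOTO = { [A → . A + A], [A → . id id F], [A → . n A +], [A → n . A +] }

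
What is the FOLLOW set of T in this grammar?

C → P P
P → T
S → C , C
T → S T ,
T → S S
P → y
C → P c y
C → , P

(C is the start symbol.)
{ $, ',', 'c', 'y' }

In P → T: T is at the end, add FOLLOW(P)
In T → S T ,: T is followed by ',', add FIRST(',') \ {ε} = { ',' }

The FOLLOW sets referred to above (computed the same way, to a fixed point):
  FOLLOW(P) = { $, ',', 'c', 'y' }

Taking the union: FOLLOW(T) = { $, ',', 'c', 'y' }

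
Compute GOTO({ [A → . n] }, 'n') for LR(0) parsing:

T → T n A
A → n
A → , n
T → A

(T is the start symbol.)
GOTO(I, 'n') = CLOSURE({ [A → αX.β] : [A → α.Xβ] ∈ I, X = 'n' })

Items with dot before 'n', with the dot advanced:
  [A → . n] → [A → n .]
Closure adds nothing (no advanced item has the dot before a non-terminal).

GOTO = { [A → n .] }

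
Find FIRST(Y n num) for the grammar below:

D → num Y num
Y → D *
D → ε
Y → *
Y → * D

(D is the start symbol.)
{ '*', 'num' }

FIRST sets of the non-terminals involved (from the grammar, by fixed-point iteration):
  FIRST(Y) = { '*', 'num' }

To compute FIRST(Y n num), process the symbols left to right:
Symbol Y is a non-terminal. Add FIRST(Y) \ {ε} = { '*', 'num' }
Y is not nullable (ε ∉ FIRST(Y)), so stop here.
FIRST(Y n num) = { '*', 'num' }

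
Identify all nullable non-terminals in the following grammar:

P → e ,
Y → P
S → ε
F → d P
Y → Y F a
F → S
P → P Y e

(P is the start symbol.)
A non-terminal is nullable if it can derive ε (the empty string): either it has an ε-production, or it has a production whose right-hand side consists entirely of nullable non-terminals.

ε-productions: S → ε
So S is immediately nullable.
F → S: every symbol on the right is nullable, so F is nullable too.
No further non-terminal can be added: every production for the remaining non-terminals contains a terminal or a non-nullable non-terminal.
Nullable = { 'F', 'S' }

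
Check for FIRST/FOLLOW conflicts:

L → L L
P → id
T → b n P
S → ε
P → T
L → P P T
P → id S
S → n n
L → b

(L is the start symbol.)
Nullable non-terminals: S.

S: nullable alternative(s) S → ε; FOLLOW(S) = { $, 'b', 'id' }
  S → ε: FIRST \ {ε} = { } — this is the only nullable alternative, skip
  S → n n: FIRST \ {ε} = { 'n' } — disjoint from FOLLOW(S)

L, P, T have no nullable alternative, so no FIRST/FOLLOW check is needed there.

No FIRST/FOLLOW conflicts found.

Answer: No FIRST/FOLLOW conflicts.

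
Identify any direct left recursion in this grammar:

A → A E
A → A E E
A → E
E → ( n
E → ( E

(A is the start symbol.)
Direct left recursion occurs when N → N α for some non-terminal N (the right-hand side begins with the left-hand side itself).

A → A E: LEFT RECURSIVE (starts with A)
A → A E E: LEFT RECURSIVE (starts with A)
A → E: starts with E
E → ( n: starts with '('
E → ( E: starts with '('

The grammar has direct left recursion on: A.

Answer: Yes, A is left-recursive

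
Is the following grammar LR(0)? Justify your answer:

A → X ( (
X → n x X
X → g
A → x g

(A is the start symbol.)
A grammar is LR(0) if no state in the canonical LR(0) collection has:
  - both a shift item (dot before a terminal) and a complete item (shift-reduce conflict), or
  - two or more complete items (reduce-reduce conflict; the accept item [A' → A .] counts as a complete item here).

Augment with A' → A and build the canonical LR(0) collection (I0 = CLOSURE({[A' → . A]}), then GOTO on every symbol after a dot until no new states appear). It has 11 states:
  I0: { [A → . X ( (], [A → . x g], [A' → . A], [X → . g], [X → . n x X] }  — shift
  I1: { [A' → A .] }  — accept
  I2: { [A → X . ( (] }  — shift
  I3: { [X → g .] }  — reduce
  I4: { [X → n . x X] }  — shift
  I5: { [A → x . g] }  — shift
  I6: { [A → x g .] }  — reduce
  I7: { [X → . g], [X → . n x X], [X → n x . X] }  — shift
  I8: { [X → n x X .] }  — reduce
  I9: { [A → X ( . (] }  — shift
  I10: { [A → X ( ( .] }  — reduce

Every state is either a pure shift/goto state or contains exactly one complete item and nothing to shift — no conflicts. The grammar is LR(0).

Answer: Yes, the grammar is LR(0)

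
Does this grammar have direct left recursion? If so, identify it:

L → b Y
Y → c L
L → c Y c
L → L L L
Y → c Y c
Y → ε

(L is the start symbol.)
Yes, L is left-recursive

L → b Y: starts with b
Y → c L: starts with c
L → c Y c: starts with c
L → L L L: LEFT RECURSIVE (starts with L)
Y → c Y c: starts with c
Y → ε: starts with ε

The grammar has direct left recursion on: L.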